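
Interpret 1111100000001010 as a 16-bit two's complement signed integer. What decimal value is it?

MSB is 1, so the value is negative. Find the magnitude:
1. Invert bits:  0000011111110101
2. Add 1:        0000011111110110  = 2038
3. Apply sign:   -2038

Answer: -2038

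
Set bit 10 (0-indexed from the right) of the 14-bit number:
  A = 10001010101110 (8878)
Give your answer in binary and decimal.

Mask = 1 << 10 = 00010000000000
Bit 10 of A is 0, so OR-ing with the mask flips it to 1.
  10001010101110
| 00010000000000
----------------
  10011010101110

Answer: 10011010101110 (9902)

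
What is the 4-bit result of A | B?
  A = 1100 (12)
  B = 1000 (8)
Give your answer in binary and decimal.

Apply | to each column (1 where either bit is 1):
  1100
| 1000
------
  1100

Answer: 1100 (12)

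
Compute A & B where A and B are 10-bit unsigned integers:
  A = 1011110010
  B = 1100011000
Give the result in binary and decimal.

Apply & to each column (1 only where both bits are 1):
  1011110010
& 1100011000
------------
  1000010000

Answer: 1000010000 (528)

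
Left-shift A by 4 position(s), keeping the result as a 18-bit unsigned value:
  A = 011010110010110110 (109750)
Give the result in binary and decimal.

Shift left by 4: drop the top 4 bit(s), append 4 zero(s) on the right.
  011010110010110110  ->  discard [0110], keep [10110010110110], append 0000
= 101100101101100000

Answer: 101100101101100000 (183136)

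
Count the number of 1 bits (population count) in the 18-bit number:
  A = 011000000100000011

011000000100000011
1-bits at positions (from bit 0 = LSB): 0, 1, 8, 15, 16
Count = 5

Answer: 5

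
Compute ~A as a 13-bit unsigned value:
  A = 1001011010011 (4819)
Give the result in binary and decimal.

Flip each bit (0->1, 1->0):
  1001011010011
  0110100101100

Answer: 0110100101100 (3372)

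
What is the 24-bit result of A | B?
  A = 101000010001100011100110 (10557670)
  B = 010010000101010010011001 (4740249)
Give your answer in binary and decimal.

Apply | to each column (1 where either bit is 1):
  101000010001100011100110
| 010010000101010010011001
--------------------------
  111010010101110011111111

Answer: 111010010101110011111111 (15293695)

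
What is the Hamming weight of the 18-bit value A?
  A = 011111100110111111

011111100110111111
1-bits at positions (from bit 0 = LSB): 0, 1, 2, 3, 4, 5, 7, 8, 11, 12, 13, 14, 15, 16
Count = 14

Answer: 14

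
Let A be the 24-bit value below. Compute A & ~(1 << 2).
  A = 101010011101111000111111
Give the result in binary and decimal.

Mask = ~(1 << 2) = 111111111111111111111011
Bit 2 of A is 1, so AND-ing with the mask clears it to 0.
  101010011101111000111111
& 111111111111111111111011
--------------------------
  101010011101111000111011

Answer: 101010011101111000111011 (11132475)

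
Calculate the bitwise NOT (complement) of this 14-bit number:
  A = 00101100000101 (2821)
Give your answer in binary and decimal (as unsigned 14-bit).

Flip each bit (0->1, 1->0):
  00101100000101
  11010011111010

Answer: 11010011111010 (13562)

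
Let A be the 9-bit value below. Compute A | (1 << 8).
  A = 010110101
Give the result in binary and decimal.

Mask = 1 << 8 = 100000000
Bit 8 of A is 0, so OR-ing with the mask flips it to 1.
  010110101
| 100000000
-----------
  110110101

Answer: 110110101 (437)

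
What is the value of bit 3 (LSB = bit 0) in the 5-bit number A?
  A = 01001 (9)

Bit 3 is the 4th from the right.
  01001
   ^
That bit is 1.

Answer: 1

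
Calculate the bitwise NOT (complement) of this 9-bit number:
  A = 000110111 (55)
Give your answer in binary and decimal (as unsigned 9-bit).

Flip each bit (0->1, 1->0):
  000110111
  111001000

Answer: 111001000 (456)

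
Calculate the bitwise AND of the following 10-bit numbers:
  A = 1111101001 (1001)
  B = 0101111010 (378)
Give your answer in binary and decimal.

Apply & to each column (1 only where both bits are 1):
  1111101001
& 0101111010
------------
  0101101000

Answer: 0101101000 (360)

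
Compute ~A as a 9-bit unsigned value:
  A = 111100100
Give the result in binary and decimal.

Flip each bit (0->1, 1->0):
  111100100
  000011011

Answer: 000011011 (27)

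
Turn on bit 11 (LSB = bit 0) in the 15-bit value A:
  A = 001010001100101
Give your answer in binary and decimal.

Mask = 1 << 11 = 000100000000000
Bit 11 of A is 0, so OR-ing with the mask flips it to 1.
  001010001100101
| 000100000000000
-----------------
  001110001100101

Answer: 001110001100101 (7269)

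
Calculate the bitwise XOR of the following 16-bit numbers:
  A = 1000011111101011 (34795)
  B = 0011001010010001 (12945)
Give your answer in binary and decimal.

Apply ^ to each column (1 where bits differ):
  1000011111101011
^ 0011001010010001
------------------
  1011010101111010

Answer: 1011010101111010 (46458)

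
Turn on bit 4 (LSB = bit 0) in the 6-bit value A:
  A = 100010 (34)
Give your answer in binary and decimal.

Mask = 1 << 4 = 010000
Bit 4 of A is 0, so OR-ing with the mask flips it to 1.
  100010
| 010000
--------
  110010

Answer: 110010 (50)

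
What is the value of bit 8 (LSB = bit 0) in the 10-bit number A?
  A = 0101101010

Bit 8 is the 9th from the right.
  0101101010
   ^
That bit is 1.

Answer: 1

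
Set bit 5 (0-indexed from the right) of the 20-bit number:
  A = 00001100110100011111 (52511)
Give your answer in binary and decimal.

Mask = 1 << 5 = 00000000000000100000
Bit 5 of A is 0, so OR-ing with the mask flips it to 1.
  00001100110100011111
| 00000000000000100000
----------------------
  00001100110100111111

Answer: 00001100110100111111 (52543)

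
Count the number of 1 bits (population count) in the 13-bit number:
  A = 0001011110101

0001011110101
1-bits at positions (from bit 0 = LSB): 0, 2, 4, 5, 6, 7, 9
Count = 7

Answer: 7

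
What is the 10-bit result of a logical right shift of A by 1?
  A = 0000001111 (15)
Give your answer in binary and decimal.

Logical shift right by 1: drop the bottom 1 bit(s), prepend 1 zero(s) on the left.
  0000001111  ->  keep [000000111], discard [1], prepend 0
= 0000000111

Answer: 0000000111 (7)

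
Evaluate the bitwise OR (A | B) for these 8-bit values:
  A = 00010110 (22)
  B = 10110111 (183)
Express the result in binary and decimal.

Apply | to each column (1 where either bit is 1):
  00010110
| 10110111
----------
  10110111

Answer: 10110111 (183)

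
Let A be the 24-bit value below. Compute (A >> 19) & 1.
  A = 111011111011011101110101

Bit 19 is the 20th from the right.
  111011111011011101110101
      ^
That bit is 1.

Answer: 1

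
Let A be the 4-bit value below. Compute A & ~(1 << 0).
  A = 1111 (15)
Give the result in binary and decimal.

Mask = ~(1 << 0) = 1110
Bit 0 of A is 1, so AND-ing with the mask clears it to 0.
  1111
& 1110
------
  1110

Answer: 1110 (14)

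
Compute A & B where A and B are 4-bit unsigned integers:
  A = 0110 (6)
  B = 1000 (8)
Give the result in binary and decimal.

Apply & to each column (1 only where both bits are 1):
  0110
& 1000
------
  0000

Answer: 0000 (0)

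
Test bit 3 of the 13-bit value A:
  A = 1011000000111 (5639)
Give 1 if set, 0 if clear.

Bit 3 is the 4th from the right.
  1011000000111
           ^
That bit is 0.

Answer: 0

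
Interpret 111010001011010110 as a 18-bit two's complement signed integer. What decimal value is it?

MSB is 1, so the value is negative. Find the magnitude:
1. Invert bits:  000101110100101001
2. Add 1:        000101110100101010  = 23850
3. Apply sign:   -23850

Answer: -23850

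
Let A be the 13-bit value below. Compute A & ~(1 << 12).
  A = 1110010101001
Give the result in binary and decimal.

Mask = ~(1 << 12) = 0111111111111
Bit 12 of A is 1, so AND-ing with the mask clears it to 0.
  1110010101001
& 0111111111111
---------------
  0110010101001

Answer: 0110010101001 (3241)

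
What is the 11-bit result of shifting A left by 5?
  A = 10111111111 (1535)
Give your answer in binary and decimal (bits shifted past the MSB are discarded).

Shift left by 5: drop the top 5 bit(s), append 5 zero(s) on the right.
  10111111111  ->  discard [10111], keep [111111], append 00000
= 11111100000

Answer: 11111100000 (2016)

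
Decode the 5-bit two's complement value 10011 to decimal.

MSB is 1, so the value is negative. Find the magnitude:
1. Invert bits:  01100
2. Add 1:        01101  = 13
3. Apply sign:   -13

Answer: -13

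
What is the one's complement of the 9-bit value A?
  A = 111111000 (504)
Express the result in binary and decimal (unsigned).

Flip each bit (0->1, 1->0):
  111111000
  000000111

Answer: 000000111 (7)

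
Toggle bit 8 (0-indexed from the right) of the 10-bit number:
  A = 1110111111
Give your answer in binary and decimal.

Mask = 1 << 8 = 0100000000
Bit 8 of A is 1; XOR with the mask flips it to 0.
  1110111111
^ 0100000000
------------
  1010111111

Answer: 1010111111 (703)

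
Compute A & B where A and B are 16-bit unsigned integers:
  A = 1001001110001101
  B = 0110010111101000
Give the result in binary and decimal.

Apply & to each column (1 only where both bits are 1):
  1001001110001101
& 0110010111101000
------------------
  0000000110001000

Answer: 0000000110001000 (392)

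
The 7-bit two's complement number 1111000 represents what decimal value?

MSB is 1, so the value is negative. Find the magnitude:
1. Invert bits:  0000111
2. Add 1:        0001000  = 8
3. Apply sign:   -8

Answer: -8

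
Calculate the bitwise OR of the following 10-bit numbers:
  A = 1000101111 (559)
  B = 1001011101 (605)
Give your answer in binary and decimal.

Apply | to each column (1 where either bit is 1):
  1000101111
| 1001011101
------------
  1001111111

Answer: 1001111111 (639)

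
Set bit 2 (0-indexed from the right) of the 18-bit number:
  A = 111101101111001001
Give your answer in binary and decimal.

Mask = 1 << 2 = 000000000000000100
Bit 2 of A is 0, so OR-ing with the mask flips it to 1.
  111101101111001001
| 000000000000000100
--------------------
  111101101111001101

Answer: 111101101111001101 (252877)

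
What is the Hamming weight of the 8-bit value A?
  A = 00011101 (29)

00011101
1-bits at positions (from bit 0 = LSB): 0, 2, 3, 4
Count = 4

Answer: 4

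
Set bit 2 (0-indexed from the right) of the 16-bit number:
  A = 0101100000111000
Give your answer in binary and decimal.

Mask = 1 << 2 = 0000000000000100
Bit 2 of A is 0, so OR-ing with the mask flips it to 1.
  0101100000111000
| 0000000000000100
------------------
  0101100000111100

Answer: 0101100000111100 (22588)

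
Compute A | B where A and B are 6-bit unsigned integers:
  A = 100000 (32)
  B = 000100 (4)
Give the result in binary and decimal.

Apply | to each column (1 where either bit is 1):
  100000
| 000100
--------
  100100

Answer: 100100 (36)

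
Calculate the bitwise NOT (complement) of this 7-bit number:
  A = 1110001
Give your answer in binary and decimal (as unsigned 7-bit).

Flip each bit (0->1, 1->0):
  1110001
  0001110

Answer: 0001110 (14)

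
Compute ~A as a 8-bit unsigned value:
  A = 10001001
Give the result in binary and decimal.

Flip each bit (0->1, 1->0):
  10001001
  01110110

Answer: 01110110 (118)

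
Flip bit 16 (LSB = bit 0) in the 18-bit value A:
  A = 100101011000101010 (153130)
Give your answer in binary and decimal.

Mask = 1 << 16 = 010000000000000000
Bit 16 of A is 0; XOR with the mask flips it to 1.
  100101011000101010
^ 010000000000000000
--------------------
  110101011000101010

Answer: 110101011000101010 (218666)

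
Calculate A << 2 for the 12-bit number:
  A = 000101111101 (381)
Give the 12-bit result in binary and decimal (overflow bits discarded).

Shift left by 2: drop the top 2 bit(s), append 2 zero(s) on the right.
  000101111101  ->  discard [00], keep [0101111101], append 00
= 010111110100

Answer: 010111110100 (1524)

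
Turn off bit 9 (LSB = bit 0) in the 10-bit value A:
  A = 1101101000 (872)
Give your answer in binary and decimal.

Mask = ~(1 << 9) = 0111111111
Bit 9 of A is 1, so AND-ing with the mask clears it to 0.
  1101101000
& 0111111111
------------
  0101101000

Answer: 0101101000 (360)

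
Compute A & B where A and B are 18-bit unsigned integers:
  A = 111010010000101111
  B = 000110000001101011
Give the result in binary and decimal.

Apply & to each column (1 only where both bits are 1):
  111010010000101111
& 000110000001101011
--------------------
  000010000000101011

Answer: 000010000000101011 (8235)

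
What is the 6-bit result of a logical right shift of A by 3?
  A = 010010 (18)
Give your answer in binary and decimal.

Logical shift right by 3: drop the bottom 3 bit(s), prepend 3 zero(s) on the left.
  010010  ->  keep [010], discard [010], prepend 000
= 000010

Answer: 000010 (2)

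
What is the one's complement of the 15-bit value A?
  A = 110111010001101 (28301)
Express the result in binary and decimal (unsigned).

Flip each bit (0->1, 1->0):
  110111010001101
  001000101110010

Answer: 001000101110010 (4466)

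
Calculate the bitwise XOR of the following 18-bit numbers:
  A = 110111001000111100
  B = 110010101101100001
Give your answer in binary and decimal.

Apply ^ to each column (1 where bits differ):
  110111001000111100
^ 110010101101100001
--------------------
  000101100101011101

Answer: 000101100101011101 (22877)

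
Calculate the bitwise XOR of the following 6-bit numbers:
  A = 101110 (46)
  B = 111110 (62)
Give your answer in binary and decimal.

Apply ^ to each column (1 where bits differ):
  101110
^ 111110
--------
  010000

Answer: 010000 (16)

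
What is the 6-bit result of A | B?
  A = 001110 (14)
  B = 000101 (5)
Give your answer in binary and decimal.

Apply | to each column (1 where either bit is 1):
  001110
| 000101
--------
  001111

Answer: 001111 (15)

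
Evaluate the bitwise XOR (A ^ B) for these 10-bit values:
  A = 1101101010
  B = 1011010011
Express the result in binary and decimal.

Apply ^ to each column (1 where bits differ):
  1101101010
^ 1011010011
------------
  0110111001

Answer: 0110111001 (441)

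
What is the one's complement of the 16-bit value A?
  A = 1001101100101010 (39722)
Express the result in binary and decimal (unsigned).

Flip each bit (0->1, 1->0):
  1001101100101010
  0110010011010101

Answer: 0110010011010101 (25813)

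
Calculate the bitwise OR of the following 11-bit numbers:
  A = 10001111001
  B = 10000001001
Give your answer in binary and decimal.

Apply | to each column (1 where either bit is 1):
  10001111001
| 10000001001
-------------
  10001111001

Answer: 10001111001 (1145)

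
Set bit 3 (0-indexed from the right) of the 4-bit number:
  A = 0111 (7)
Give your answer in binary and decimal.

Mask = 1 << 3 = 1000
Bit 3 of A is 0, so OR-ing with the mask flips it to 1.
  0111
| 1000
------
  1111

Answer: 1111 (15)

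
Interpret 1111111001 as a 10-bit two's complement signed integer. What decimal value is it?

MSB is 1, so the value is negative. Find the magnitude:
1. Invert bits:  0000000110
2. Add 1:        0000000111  = 7
3. Apply sign:   -7

Answer: -7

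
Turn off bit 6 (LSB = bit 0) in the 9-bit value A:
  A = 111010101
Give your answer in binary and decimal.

Mask = ~(1 << 6) = 110111111
Bit 6 of A is 1, so AND-ing with the mask clears it to 0.
  111010101
& 110111111
-----------
  110010101

Answer: 110010101 (405)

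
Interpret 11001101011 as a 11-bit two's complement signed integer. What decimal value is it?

MSB is 1, so the value is negative. Find the magnitude:
1. Invert bits:  00110010100
2. Add 1:        00110010101  = 405
3. Apply sign:   -405

Answer: -405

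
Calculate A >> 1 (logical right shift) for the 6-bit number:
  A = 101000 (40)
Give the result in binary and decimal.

Logical shift right by 1: drop the bottom 1 bit(s), prepend 1 zero(s) on the left.
  101000  ->  keep [10100], discard [0], prepend 0
= 010100

Answer: 010100 (20)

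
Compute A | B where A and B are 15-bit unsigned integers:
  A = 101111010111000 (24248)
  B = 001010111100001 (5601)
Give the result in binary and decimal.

Apply | to each column (1 where either bit is 1):
  101111010111000
| 001010111100001
-----------------
  101111111111001

Answer: 101111111111001 (24569)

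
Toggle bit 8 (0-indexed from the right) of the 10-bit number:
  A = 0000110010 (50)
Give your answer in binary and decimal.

Mask = 1 << 8 = 0100000000
Bit 8 of A is 0; XOR with the mask flips it to 1.
  0000110010
^ 0100000000
------------
  0100110010

Answer: 0100110010 (306)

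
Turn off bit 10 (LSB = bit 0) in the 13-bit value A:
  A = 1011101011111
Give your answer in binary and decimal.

Mask = ~(1 << 10) = 1101111111111
Bit 10 of A is 1, so AND-ing with the mask clears it to 0.
  1011101011111
& 1101111111111
---------------
  1001101011111

Answer: 1001101011111 (4959)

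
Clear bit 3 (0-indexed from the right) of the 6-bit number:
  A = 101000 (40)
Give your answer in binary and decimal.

Mask = ~(1 << 3) = 110111
Bit 3 of A is 1, so AND-ing with the mask clears it to 0.
  101000
& 110111
--------
  100000

Answer: 100000 (32)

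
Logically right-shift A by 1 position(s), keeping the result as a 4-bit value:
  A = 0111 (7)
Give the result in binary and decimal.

Logical shift right by 1: drop the bottom 1 bit(s), prepend 1 zero(s) on the left.
  0111  ->  keep [011], discard [1], prepend 0
= 0011

Answer: 0011 (3)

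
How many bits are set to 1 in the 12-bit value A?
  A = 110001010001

110001010001
1-bits at positions (from bit 0 = LSB): 0, 4, 6, 10, 11
Count = 5

Answer: 5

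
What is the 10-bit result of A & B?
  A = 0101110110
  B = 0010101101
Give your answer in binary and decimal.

Apply & to each column (1 only where both bits are 1):
  0101110110
& 0010101101
------------
  0000100100

Answer: 0000100100 (36)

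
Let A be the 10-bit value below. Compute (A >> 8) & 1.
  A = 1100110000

Bit 8 is the 9th from the right.
  1100110000
   ^
That bit is 1.

Answer: 1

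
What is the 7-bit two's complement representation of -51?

1. Binary of +51:  0110011
2. Invert bits:     1001100
3. Add 1:           1001101

Answer: 1001101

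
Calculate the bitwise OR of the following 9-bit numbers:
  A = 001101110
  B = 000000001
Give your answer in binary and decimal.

Apply | to each column (1 where either bit is 1):
  001101110
| 000000001
-----------
  001101111

Answer: 001101111 (111)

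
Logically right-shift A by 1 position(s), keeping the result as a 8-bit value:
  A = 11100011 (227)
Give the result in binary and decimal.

Logical shift right by 1: drop the bottom 1 bit(s), prepend 1 zero(s) on the left.
  11100011  ->  keep [1110001], discard [1], prepend 0
= 01110001

Answer: 01110001 (113)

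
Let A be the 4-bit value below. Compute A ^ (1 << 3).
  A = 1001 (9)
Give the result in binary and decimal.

Mask = 1 << 3 = 1000
Bit 3 of A is 1; XOR with the mask flips it to 0.
  1001
^ 1000
------
  0001

Answer: 0001 (1)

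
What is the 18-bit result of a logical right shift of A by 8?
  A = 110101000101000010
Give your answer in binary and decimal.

Logical shift right by 8: drop the bottom 8 bit(s), prepend 8 zero(s) on the left.
  110101000101000010  ->  keep [1101010001], discard [01000010], prepend 00000000
= 000000001101010001

Answer: 000000001101010001 (849)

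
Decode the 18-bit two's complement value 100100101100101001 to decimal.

MSB is 1, so the value is negative. Find the magnitude:
1. Invert bits:  011011010011010110
2. Add 1:        011011010011010111  = 111831
3. Apply sign:   -111831

Answer: -111831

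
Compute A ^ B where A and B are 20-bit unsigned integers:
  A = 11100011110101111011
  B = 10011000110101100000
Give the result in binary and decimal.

Apply ^ to each column (1 where bits differ):
  11100011110101111011
^ 10011000110101100000
----------------------
  01111011000000011011

Answer: 01111011000000011011 (503835)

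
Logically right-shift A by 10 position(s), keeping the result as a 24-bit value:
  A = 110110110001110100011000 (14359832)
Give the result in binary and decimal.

Logical shift right by 10: drop the bottom 10 bit(s), prepend 10 zero(s) on the left.
  110110110001110100011000  ->  keep [11011011000111], discard [0100011000], prepend 0000000000
= 000000000011011011000111

Answer: 000000000011011011000111 (14023)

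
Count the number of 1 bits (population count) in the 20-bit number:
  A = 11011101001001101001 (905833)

11011101001001101001
1-bits at positions (from bit 0 = LSB): 0, 3, 5, 6, 9, 12, 14, 15, 16, 18, 19
Count = 11

Answer: 11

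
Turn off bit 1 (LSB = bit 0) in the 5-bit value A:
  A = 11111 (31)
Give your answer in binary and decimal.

Mask = ~(1 << 1) = 11101
Bit 1 of A is 1, so AND-ing with the mask clears it to 0.
  11111
& 11101
-------
  11101

Answer: 11101 (29)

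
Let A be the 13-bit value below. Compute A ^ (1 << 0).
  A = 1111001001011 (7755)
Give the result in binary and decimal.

Mask = 1 << 0 = 0000000000001
Bit 0 of A is 1; XOR with the mask flips it to 0.
  1111001001011
^ 0000000000001
---------------
  1111001001010

Answer: 1111001001010 (7754)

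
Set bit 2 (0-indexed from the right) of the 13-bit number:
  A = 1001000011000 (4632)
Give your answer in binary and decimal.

Mask = 1 << 2 = 0000000000100
Bit 2 of A is 0, so OR-ing with the mask flips it to 1.
  1001000011000
| 0000000000100
---------------
  1001000011100

Answer: 1001000011100 (4636)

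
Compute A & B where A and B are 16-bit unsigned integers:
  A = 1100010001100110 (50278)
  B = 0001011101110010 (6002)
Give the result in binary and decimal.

Apply & to each column (1 only where both bits are 1):
  1100010001100110
& 0001011101110010
------------------
  0000010001100010

Answer: 0000010001100010 (1122)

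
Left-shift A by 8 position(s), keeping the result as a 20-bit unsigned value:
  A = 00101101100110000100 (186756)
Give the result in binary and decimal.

Shift left by 8: drop the top 8 bit(s), append 8 zero(s) on the right.
  00101101100110000100  ->  discard [00101101], keep [100110000100], append 00000000
= 10011000010000000000

Answer: 10011000010000000000 (623616)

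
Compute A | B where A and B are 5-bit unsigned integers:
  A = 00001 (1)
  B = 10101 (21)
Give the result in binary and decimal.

Apply | to each column (1 where either bit is 1):
  00001
| 10101
-------
  10101

Answer: 10101 (21)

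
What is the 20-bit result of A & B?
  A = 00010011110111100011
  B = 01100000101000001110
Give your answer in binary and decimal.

Apply & to each column (1 only where both bits are 1):
  00010011110111100011
& 01100000101000001110
----------------------
  00000000100000000010

Answer: 00000000100000000010 (2050)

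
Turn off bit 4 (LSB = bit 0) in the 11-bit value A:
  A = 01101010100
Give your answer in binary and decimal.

Mask = ~(1 << 4) = 11111101111
Bit 4 of A is 1, so AND-ing with the mask clears it to 0.
  01101010100
& 11111101111
-------------
  01101000100

Answer: 01101000100 (836)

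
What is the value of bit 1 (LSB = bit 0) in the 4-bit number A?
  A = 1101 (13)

Bit 1 is the 2nd from the right.
  1101
    ^
That bit is 0.

Answer: 0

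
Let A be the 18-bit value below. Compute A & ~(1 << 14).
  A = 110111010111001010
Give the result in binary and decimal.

Mask = ~(1 << 14) = 111011111111111111
Bit 14 of A is 1, so AND-ing with the mask clears it to 0.
  110111010111001010
& 111011111111111111
--------------------
  110011010111001010

Answer: 110011010111001010 (210378)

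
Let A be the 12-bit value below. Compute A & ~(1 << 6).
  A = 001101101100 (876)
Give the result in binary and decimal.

Mask = ~(1 << 6) = 111110111111
Bit 6 of A is 1, so AND-ing with the mask clears it to 0.
  001101101100
& 111110111111
--------------
  001100101100

Answer: 001100101100 (812)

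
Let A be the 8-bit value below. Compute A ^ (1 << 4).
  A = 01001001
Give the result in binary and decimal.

Mask = 1 << 4 = 00010000
Bit 4 of A is 0; XOR with the mask flips it to 1.
  01001001
^ 00010000
----------
  01011001

Answer: 01011001 (89)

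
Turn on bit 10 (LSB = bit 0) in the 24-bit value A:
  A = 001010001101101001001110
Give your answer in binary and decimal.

Mask = 1 << 10 = 000000000000010000000000
Bit 10 of A is 0, so OR-ing with the mask flips it to 1.
  001010001101101001001110
| 000000000000010000000000
--------------------------
  001010001101111001001110

Answer: 001010001101111001001110 (2678350)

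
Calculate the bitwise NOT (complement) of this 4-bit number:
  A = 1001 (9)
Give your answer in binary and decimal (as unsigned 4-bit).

Flip each bit (0->1, 1->0):
  1001
  0110

Answer: 0110 (6)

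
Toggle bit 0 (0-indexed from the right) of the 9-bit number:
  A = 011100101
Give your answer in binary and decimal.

Mask = 1 << 0 = 000000001
Bit 0 of A is 1; XOR with the mask flips it to 0.
  011100101
^ 000000001
-----------
  011100100

Answer: 011100100 (228)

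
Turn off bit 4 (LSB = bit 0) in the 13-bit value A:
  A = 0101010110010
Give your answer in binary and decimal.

Mask = ~(1 << 4) = 1111111101111
Bit 4 of A is 1, so AND-ing with the mask clears it to 0.
  0101010110010
& 1111111101111
---------------
  0101010100010

Answer: 0101010100010 (2722)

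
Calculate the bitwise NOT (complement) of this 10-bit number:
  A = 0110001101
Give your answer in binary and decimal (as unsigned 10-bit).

Flip each bit (0->1, 1->0):
  0110001101
  1001110010

Answer: 1001110010 (626)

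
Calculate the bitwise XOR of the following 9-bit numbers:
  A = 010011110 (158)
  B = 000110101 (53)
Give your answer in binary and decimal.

Apply ^ to each column (1 where bits differ):
  010011110
^ 000110101
-----------
  010101011

Answer: 010101011 (171)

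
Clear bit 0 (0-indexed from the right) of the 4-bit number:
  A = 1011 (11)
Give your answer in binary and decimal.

Mask = ~(1 << 0) = 1110
Bit 0 of A is 1, so AND-ing with the mask clears it to 0.
  1011
& 1110
------
  1010

Answer: 1010 (10)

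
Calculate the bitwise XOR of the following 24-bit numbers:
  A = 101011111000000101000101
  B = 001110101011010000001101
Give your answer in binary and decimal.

Apply ^ to each column (1 where bits differ):
  101011111000000101000101
^ 001110101011010000001101
--------------------------
  100101010011010101001000

Answer: 100101010011010101001000 (9778504)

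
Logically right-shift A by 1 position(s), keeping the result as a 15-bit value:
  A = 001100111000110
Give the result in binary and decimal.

Logical shift right by 1: drop the bottom 1 bit(s), prepend 1 zero(s) on the left.
  001100111000110  ->  keep [00110011100011], discard [0], prepend 0
= 000110011100011

Answer: 000110011100011 (3299)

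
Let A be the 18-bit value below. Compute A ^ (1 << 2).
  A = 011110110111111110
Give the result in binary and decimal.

Mask = 1 << 2 = 000000000000000100
Bit 2 of A is 1; XOR with the mask flips it to 0.
  011110110111111110
^ 000000000000000100
--------------------
  011110110111111010

Answer: 011110110111111010 (126458)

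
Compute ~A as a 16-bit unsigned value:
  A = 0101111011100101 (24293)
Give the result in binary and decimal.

Flip each bit (0->1, 1->0):
  0101111011100101
  1010000100011010

Answer: 1010000100011010 (41242)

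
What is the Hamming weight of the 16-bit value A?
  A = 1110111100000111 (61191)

1110111100000111
1-bits at positions (from bit 0 = LSB): 0, 1, 2, 8, 9, 10, 11, 13, 14, 15
Count = 10

Answer: 10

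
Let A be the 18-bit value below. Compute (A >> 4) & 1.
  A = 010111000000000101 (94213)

Bit 4 is the 5th from the right.
  010111000000000101
               ^
That bit is 0.

Answer: 0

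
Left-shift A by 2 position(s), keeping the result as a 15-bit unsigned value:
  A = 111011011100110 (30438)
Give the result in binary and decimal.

Shift left by 2: drop the top 2 bit(s), append 2 zero(s) on the right.
  111011011100110  ->  discard [11], keep [1011011100110], append 00
= 101101110011000

Answer: 101101110011000 (23448)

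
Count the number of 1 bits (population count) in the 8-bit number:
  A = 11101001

11101001
1-bits at positions (from bit 0 = LSB): 0, 3, 5, 6, 7
Count = 5

Answer: 5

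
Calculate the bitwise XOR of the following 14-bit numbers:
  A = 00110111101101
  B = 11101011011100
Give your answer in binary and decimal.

Apply ^ to each column (1 where bits differ):
  00110111101101
^ 11101011011100
----------------
  11011100110001

Answer: 11011100110001 (14129)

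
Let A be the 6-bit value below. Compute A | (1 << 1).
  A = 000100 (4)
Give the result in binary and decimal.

Mask = 1 << 1 = 000010
Bit 1 of A is 0, so OR-ing with the mask flips it to 1.
  000100
| 000010
--------
  000110

Answer: 000110 (6)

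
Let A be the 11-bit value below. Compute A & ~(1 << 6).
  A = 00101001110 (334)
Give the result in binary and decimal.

Mask = ~(1 << 6) = 11110111111
Bit 6 of A is 1, so AND-ing with the mask clears it to 0.
  00101001110
& 11110111111
-------------
  00100001110

Answer: 00100001110 (270)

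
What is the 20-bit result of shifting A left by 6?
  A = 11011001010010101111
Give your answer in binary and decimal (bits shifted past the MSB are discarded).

Shift left by 6: drop the top 6 bit(s), append 6 zero(s) on the right.
  11011001010010101111  ->  discard [110110], keep [01010010101111], append 000000
= 01010010101111000000

Answer: 01010010101111000000 (338880)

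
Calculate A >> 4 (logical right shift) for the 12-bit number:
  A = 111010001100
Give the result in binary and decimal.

Logical shift right by 4: drop the bottom 4 bit(s), prepend 4 zero(s) on the left.
  111010001100  ->  keep [11101000], discard [1100], prepend 0000
= 000011101000

Answer: 000011101000 (232)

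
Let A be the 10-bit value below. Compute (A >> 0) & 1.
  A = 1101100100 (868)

Bit 0 is the 1st from the right.
  1101100100
           ^
That bit is 0.

Answer: 0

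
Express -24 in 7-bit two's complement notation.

1. Binary of +24:  0011000
2. Invert bits:     1100111
3. Add 1:           1101000

Answer: 1101000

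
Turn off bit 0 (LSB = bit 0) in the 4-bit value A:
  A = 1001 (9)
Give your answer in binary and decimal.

Mask = ~(1 << 0) = 1110
Bit 0 of A is 1, so AND-ing with the mask clears it to 0.
  1001
& 1110
------
  1000

Answer: 1000 (8)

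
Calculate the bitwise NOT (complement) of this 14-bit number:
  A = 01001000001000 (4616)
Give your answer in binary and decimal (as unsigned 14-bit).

Flip each bit (0->1, 1->0):
  01001000001000
  10110111110111

Answer: 10110111110111 (11767)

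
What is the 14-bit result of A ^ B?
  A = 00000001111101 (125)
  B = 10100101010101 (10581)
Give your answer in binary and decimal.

Apply ^ to each column (1 where bits differ):
  00000001111101
^ 10100101010101
----------------
  10100100101000

Answer: 10100100101000 (10536)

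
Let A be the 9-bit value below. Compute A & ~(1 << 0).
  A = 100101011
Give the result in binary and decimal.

Mask = ~(1 << 0) = 111111110
Bit 0 of A is 1, so AND-ing with the mask clears it to 0.
  100101011
& 111111110
-----------
  100101010

Answer: 100101010 (298)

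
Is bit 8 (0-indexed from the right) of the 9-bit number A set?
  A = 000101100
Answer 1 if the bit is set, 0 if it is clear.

Bit 8 is the 9th from the right.
  000101100
  ^
That bit is 0.

Answer: 0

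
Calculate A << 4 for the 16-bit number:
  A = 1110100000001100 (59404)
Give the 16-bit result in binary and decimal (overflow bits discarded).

Shift left by 4: drop the top 4 bit(s), append 4 zero(s) on the right.
  1110100000001100  ->  discard [1110], keep [100000001100], append 0000
= 1000000011000000

Answer: 1000000011000000 (32960)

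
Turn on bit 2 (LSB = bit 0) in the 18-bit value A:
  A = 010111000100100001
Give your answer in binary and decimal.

Mask = 1 << 2 = 000000000000000100
Bit 2 of A is 0, so OR-ing with the mask flips it to 1.
  010111000100100001
| 000000000000000100
--------------------
  010111000100100101

Answer: 010111000100100101 (94501)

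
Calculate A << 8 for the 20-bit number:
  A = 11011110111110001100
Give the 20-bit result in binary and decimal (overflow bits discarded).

Shift left by 8: drop the top 8 bit(s), append 8 zero(s) on the right.
  11011110111110001100  ->  discard [11011110], keep [111110001100], append 00000000
= 11111000110000000000

Answer: 11111000110000000000 (1018880)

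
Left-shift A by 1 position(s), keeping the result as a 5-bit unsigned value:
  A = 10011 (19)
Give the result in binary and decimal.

Shift left by 1: drop the top 1 bit(s), append 1 zero(s) on the right.
  10011  ->  discard [1], keep [0011], append 0
= 00110

Answer: 00110 (6)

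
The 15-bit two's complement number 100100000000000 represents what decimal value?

MSB is 1, so the value is negative. Find the magnitude:
1. Invert bits:  011011111111111
2. Add 1:        011100000000000  = 14336
3. Apply sign:   -14336

Answer: -14336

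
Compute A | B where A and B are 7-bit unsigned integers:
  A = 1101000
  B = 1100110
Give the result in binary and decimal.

Apply | to each column (1 where either bit is 1):
  1101000
| 1100110
---------
  1101110

Answer: 1101110 (110)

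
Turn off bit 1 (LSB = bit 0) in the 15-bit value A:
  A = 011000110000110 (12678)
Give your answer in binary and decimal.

Mask = ~(1 << 1) = 111111111111101
Bit 1 of A is 1, so AND-ing with the mask clears it to 0.
  011000110000110
& 111111111111101
-----------------
  011000110000100

Answer: 011000110000100 (12676)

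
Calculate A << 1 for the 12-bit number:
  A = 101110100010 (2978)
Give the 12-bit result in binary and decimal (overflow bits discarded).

Shift left by 1: drop the top 1 bit(s), append 1 zero(s) on the right.
  101110100010  ->  discard [1], keep [01110100010], append 0
= 011101000100

Answer: 011101000100 (1860)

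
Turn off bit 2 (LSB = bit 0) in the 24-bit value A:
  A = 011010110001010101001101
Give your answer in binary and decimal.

Mask = ~(1 << 2) = 111111111111111111111011
Bit 2 of A is 1, so AND-ing with the mask clears it to 0.
  011010110001010101001101
& 111111111111111111111011
--------------------------
  011010110001010101001001

Answer: 011010110001010101001001 (7017801)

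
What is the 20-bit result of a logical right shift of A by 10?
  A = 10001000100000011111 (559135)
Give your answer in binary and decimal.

Logical shift right by 10: drop the bottom 10 bit(s), prepend 10 zero(s) on the left.
  10001000100000011111  ->  keep [1000100010], discard [0000011111], prepend 0000000000
= 00000000001000100010

Answer: 00000000001000100010 (546)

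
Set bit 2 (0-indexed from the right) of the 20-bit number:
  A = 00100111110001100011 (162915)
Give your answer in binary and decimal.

Mask = 1 << 2 = 00000000000000000100
Bit 2 of A is 0, so OR-ing with the mask flips it to 1.
  00100111110001100011
| 00000000000000000100
----------------------
  00100111110001100111

Answer: 00100111110001100111 (162919)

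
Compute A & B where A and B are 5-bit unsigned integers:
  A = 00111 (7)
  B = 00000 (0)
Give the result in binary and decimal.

Apply & to each column (1 only where both bits are 1):
  00111
& 00000
-------
  00000

Answer: 00000 (0)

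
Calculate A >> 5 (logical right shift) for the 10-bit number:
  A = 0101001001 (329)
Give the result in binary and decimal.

Logical shift right by 5: drop the bottom 5 bit(s), prepend 5 zero(s) on the left.
  0101001001  ->  keep [01010], discard [01001], prepend 00000
= 0000001010

Answer: 0000001010 (10)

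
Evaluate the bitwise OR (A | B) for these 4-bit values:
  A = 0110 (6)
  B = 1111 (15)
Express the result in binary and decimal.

Apply | to each column (1 where either bit is 1):
  0110
| 1111
------
  1111

Answer: 1111 (15)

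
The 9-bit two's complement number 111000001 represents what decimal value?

MSB is 1, so the value is negative. Find the magnitude:
1. Invert bits:  000111110
2. Add 1:        000111111  = 63
3. Apply sign:   -63

Answer: -63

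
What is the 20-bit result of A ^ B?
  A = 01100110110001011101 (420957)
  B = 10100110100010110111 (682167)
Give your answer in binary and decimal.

Apply ^ to each column (1 where bits differ):
  01100110110001011101
^ 10100110100010110111
----------------------
  11000000010011101010

Answer: 11000000010011101010 (787690)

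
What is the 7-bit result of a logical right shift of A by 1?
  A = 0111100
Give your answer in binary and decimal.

Logical shift right by 1: drop the bottom 1 bit(s), prepend 1 zero(s) on the left.
  0111100  ->  keep [011110], discard [0], prepend 0
= 0011110

Answer: 0011110 (30)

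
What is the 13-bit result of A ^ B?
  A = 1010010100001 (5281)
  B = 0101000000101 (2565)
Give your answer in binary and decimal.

Apply ^ to each column (1 where bits differ):
  1010010100001
^ 0101000000101
---------------
  1111010100100

Answer: 1111010100100 (7844)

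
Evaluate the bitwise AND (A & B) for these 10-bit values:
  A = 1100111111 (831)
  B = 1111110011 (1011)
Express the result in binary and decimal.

Apply & to each column (1 only where both bits are 1):
  1100111111
& 1111110011
------------
  1100110011

Answer: 1100110011 (819)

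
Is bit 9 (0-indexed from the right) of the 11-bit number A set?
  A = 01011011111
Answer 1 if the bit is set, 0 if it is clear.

Bit 9 is the 10th from the right.
  01011011111
   ^
That bit is 1.

Answer: 1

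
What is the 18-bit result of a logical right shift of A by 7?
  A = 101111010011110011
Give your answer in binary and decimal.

Logical shift right by 7: drop the bottom 7 bit(s), prepend 7 zero(s) on the left.
  101111010011110011  ->  keep [10111101001], discard [1110011], prepend 0000000
= 000000010111101001

Answer: 000000010111101001 (1513)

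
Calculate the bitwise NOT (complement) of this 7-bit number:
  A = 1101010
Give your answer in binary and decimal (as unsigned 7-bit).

Flip each bit (0->1, 1->0):
  1101010
  0010101

Answer: 0010101 (21)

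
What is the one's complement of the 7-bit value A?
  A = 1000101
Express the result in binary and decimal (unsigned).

Flip each bit (0->1, 1->0):
  1000101
  0111010

Answer: 0111010 (58)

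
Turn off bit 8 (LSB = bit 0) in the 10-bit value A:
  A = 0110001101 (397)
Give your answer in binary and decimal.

Mask = ~(1 << 8) = 1011111111
Bit 8 of A is 1, so AND-ing with the mask clears it to 0.
  0110001101
& 1011111111
------------
  0010001101

Answer: 0010001101 (141)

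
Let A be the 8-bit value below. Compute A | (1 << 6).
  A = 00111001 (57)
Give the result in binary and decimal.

Mask = 1 << 6 = 01000000
Bit 6 of A is 0, so OR-ing with the mask flips it to 1.
  00111001
| 01000000
----------
  01111001

Answer: 01111001 (121)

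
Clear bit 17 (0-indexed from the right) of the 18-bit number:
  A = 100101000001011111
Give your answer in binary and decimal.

Mask = ~(1 << 17) = 011111111111111111
Bit 17 of A is 1, so AND-ing with the mask clears it to 0.
  100101000001011111
& 011111111111111111
--------------------
  000101000001011111

Answer: 000101000001011111 (20575)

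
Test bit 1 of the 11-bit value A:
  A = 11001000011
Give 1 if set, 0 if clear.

Bit 1 is the 2nd from the right.
  11001000011
           ^
That bit is 1.

Answer: 1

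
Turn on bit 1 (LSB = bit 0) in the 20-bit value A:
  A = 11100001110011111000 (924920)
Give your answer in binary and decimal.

Mask = 1 << 1 = 00000000000000000010
Bit 1 of A is 0, so OR-ing with the mask flips it to 1.
  11100001110011111000
| 00000000000000000010
----------------------
  11100001110011111010

Answer: 11100001110011111010 (924922)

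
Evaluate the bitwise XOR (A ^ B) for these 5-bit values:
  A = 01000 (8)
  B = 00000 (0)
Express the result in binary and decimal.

Apply ^ to each column (1 where bits differ):
  01000
^ 00000
-------
  01000

Answer: 01000 (8)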